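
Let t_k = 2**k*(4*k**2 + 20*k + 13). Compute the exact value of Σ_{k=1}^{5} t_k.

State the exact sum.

Σ = 10550

The ratio is 2*(4*k**2 + 28*k + 37)/(4*k**2 + 20*k + 13).
So A=2 and B=1, with C=k**2 + 5*k + 13/4.
Solve (2)·f(k+1) − (1)·f(k) = k**2 + 5*k + 13/4.
d = 2 from the (0,0,2) case.
Solve for f: f(k) = (2*k - 1)*(2*k + 3)/4 (degree 2 ≤ 2).
Then R = B(k−1)f/C = (2*k - 1)*(2*k + 3)/(4*k**2 + 20*k + 13), so s_k = R(k)·t_k = 2**k*(4*k**2 + 4*k - 3).
Verify: 2**k*(4*k**2 + 20*k + 13) matches t_k.
Evaluate s at k=6 and k=1: 10560 and 10; difference 10550.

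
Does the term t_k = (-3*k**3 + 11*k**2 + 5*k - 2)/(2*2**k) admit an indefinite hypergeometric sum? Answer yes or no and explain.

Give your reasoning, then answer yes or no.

t_(k+1)/t_k = (3*k**3 - 2*k**2 - 18*k - 11)/(2*(3*k**3 - 11*k**2 - 5*k + 2)).
So A=1/2 and B=1, with C=k**3 - 11*k**2/3 - 5*k/3 + 2/3.
Set up (1/2)·f(k+1) − (1)·f(k) − (k**3 - 11*k**2/3 - 5*k/3 + 2/3) = 0.
From deg A=0, deg B=0, deg C=3: d=3.
Coefficient equations give f(k) = -2*(3*k**3 - 2*k**2 + 3)/3.
Certificate R = B(k−1)f/C = -2*(3*k**3 - 2*k**2 + 3)/(3*k**3 - 11*k**2 - 5*k + 2) gives s_k = (3*k**3 - 2*k**2 + 3)/2**k.
s_(k+1) − s_k = (-3*k**3 + 11*k**2 + 5*k - 2)/(2*2**k) = t_k.

Yes. s_k = (3*k**3 - 2*k**2 + 3)/2**k.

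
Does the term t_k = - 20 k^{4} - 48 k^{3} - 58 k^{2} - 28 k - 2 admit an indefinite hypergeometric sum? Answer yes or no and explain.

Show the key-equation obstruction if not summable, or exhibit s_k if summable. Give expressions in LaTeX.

Yes. s_k = k \left(- 4 k^{4} - 2 k^{3} - 2 k^{2} + 3 k + 3\right).

Step 1: r(k) = (10*k**4 + 64*k**3 + 161*k**2 + 184*k + 78)/(10*k**4 + 24*k**3 + 29*k**2 + 14*k + 1).
So A=1 and B=1, with C=k**4 + 12*k**3/5 + 29*k**2/10 + 7*k/5 + 1/10.
Solve (1)·f(k+1) − (1)·f(k) = k**4 + 12*k**3/5 + 29*k**2/10 + 7*k/5 + 1/10.
Degrees (0,0,4) ⇒ d ≤ 5.
Coefficient equations give f(k) = k*(4*k**4 + 2*k**3 + 2*k**2 - 3*k - 3)/20.
Certificate R = B(k−1)f/C = k*(4*k**4 + 2*k**3 + 2*k**2 - 3*k - 3)/(2*(10*k**4 + 24*k**3 + 29*k**2 + 14*k + 1)) gives s_k = k*(-4*k**4 - 2*k**3 - 2*k**2 + 3*k + 3).
s_(k+1) − s_k = -20*k**4 - 48*k**3 - 58*k**2 - 28*k - 2 = t_k.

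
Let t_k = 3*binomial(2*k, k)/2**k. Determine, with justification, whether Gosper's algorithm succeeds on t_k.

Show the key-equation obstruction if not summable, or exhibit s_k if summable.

t_(k+1)/t_k = (2*k + 1)/(k + 1).
Normal form (A,B,C) = (2*k + 1, k + 1, 1).
Solve (2*k + 1)·f(k+1) − (k)·f(k) = 1.
Bound: deg f ≤ -1.
d = -1 < 0 ⇒ no nonzero polynomial f; not summable.

No; the degree bound rules out any f.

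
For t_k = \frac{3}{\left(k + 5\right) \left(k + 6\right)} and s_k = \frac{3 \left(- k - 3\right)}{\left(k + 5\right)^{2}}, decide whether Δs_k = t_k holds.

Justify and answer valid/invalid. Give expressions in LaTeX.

s_(k+1) = 3*(-k - 4)/(k + 6)**2
s_(k+1) − s_k = 3*(k**2 + 7*k + 8)/(k**4 + 22*k**3 + 181*k**2 + 660*k + 900)
(s_(k+1) − s_k) − t_k = 6*(-2*k - 11)/(k**4 + 22*k**3 + 181*k**2 + 660*k + 900)

Invalid: residual \frac{6 \left(- 2 k - 11\right)}{k^{4} + 22 k^{3} + 181 k^{2} + 660 k + 900} ≠ 0.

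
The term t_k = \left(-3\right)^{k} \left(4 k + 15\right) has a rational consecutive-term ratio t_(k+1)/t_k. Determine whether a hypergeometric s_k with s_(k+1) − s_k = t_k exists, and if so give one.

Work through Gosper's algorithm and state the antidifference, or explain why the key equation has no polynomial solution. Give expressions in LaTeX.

s_k = \left(-3\right)^{k} \left(- k - 3\right)

t_(k+1)/t_k = 3*(-4*k - 19)/(4*k + 15).
Gosper form: A/B · C(k+1)/C(k) with A=-3, B=1, C=k + 15/4.
Key eq: (-3)·f(k+1) = (1)·f(k) + (k + 15/4).
Bound: deg f ≤ 1.
Solve for f: f(k) = -(k + 3)/4 (degree 1 ≤ 1).
R(k) = B(k−1)·f(k)/C(k) = -(k + 3)/(4*k + 15); s_k = R·t_k = (-3)**k*(-k - 3).
Verify: (-3)**k*(4*k + 15) matches t_k.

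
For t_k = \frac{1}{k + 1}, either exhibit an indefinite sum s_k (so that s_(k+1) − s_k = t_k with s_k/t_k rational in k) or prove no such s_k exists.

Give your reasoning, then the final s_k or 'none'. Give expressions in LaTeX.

r(k) = (k + 1)/(k + 2) after simplifying.
A = k + 1, B = k + 2, C = 1.
Solve (k + 1)·f(k+1) − (k + 1)·f(k) = 1.
d = 0 from the (1,1,0) case.
Write f(k) = c0. Then LHS − RHS = -1, requiring -1 = 0: contradictory. No certificate.

not Gosper-summable; s_k does not exist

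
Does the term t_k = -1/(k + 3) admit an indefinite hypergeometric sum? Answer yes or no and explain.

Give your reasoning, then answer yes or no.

No — the linear system for f has no solution.

Step 1: r(k) = (k + 3)/(k + 4).
A = k + 3, B = k + 4, C = 1.
Key eq: (k + 3)·f(k+1) = (k + 3)·f(k) + (1).
Degrees (1,1,0) ⇒ d ≤ 0.
Write f(k) = c0. Then LHS − RHS = -1, requiring -1 = 0: contradictory. No certificate.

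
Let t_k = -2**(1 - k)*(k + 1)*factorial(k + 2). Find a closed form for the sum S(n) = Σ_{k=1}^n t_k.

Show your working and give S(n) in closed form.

Step 1: r(k) = (k + 2)*(k + 3)/(2*(k + 1)).
A = k/2 + 3/2, B = 1, C = k + 1.
f must satisfy (k/2 + 3/2)·f(k+1) − (1)·f(k) = k + 1.
d = 0 from the (1,0,1) case.
Solving with deg f ≤ 0: f(k) = 2.
So s_k = (B(k−1)f/C)·t_k = (2/(k + 1))·t_k = -2**(2 - k)*factorial(k + 2).
Δs = -2**(1 - k)*(k + 1)*factorial(k + 2), as required.
s_(n+1) = -2**(1 - n)*factorial(n + 3) and s_(1) = -12, so S(n) = 12 - 2*factorial(n + 3)/2**n.

S(n) = 12 - 2*factorial(n + 3)/2**n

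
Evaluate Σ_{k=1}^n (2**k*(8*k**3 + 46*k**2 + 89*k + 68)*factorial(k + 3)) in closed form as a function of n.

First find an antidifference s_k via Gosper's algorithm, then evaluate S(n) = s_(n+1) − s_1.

S(n) = 8*2**n*n**2*factorial(n + 4) + 18*2**n*n*factorial(n + 4) + 18*2**n*factorial(n + 4) - 432

r(k) = 2*(8*k**4 + 102*k**3 + 485*k**2 + 1031*k + 844)/(8*k**3 + 46*k**2 + 89*k + 68) after simplifying.
Take A(k)=2*k + 8, B(k)=1, C(k)=k**3 + 23*k**2/4 + 89*k/8 + 17/2.
Solve (2*k + 8)·f(k+1) − (1)·f(k) = k**3 + 23*k**2/4 + 89*k/8 + 17/2.
deg f ≤ 2 (via 1,0,3).
Solving with deg f ≤ 2: f(k) = (4*k**2 + k + 4)/8.
R(k) = B(k−1)·f(k)/C(k) = (4*k**2 + k + 4)/(8*k**3 + 46*k**2 + 89*k + 68); s_k = R·t_k = 2**k*(4*k**2 + k + 4)*factorial(k + 3).
Δs = 2**k*(8*k**3 + 46*k**2 + 89*k + 68)*factorial(k + 3), as required.
s_(n+1) = 2**(n + 1)*(4*n**2 + 9*n + 9)*factorial(n + 4) and s_(1) = 432, so S(n) = 8*2**n*n**2*factorial(n + 4) + 18*2**n*n*factorial(n + 4) + 18*2**n*factorial(n + 4) - 432.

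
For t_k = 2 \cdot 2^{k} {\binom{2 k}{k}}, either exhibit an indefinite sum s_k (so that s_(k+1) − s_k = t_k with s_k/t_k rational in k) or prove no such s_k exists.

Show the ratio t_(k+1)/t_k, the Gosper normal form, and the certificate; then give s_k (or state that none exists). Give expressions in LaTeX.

Compute t_(k+1)/t_k: get 4*(2*k + 1)/(k + 1).
Take A(k)=8*k + 4, B(k)=k + 1, C(k)=1.
Solve (8*k + 4)·f(k+1) − (k)·f(k) = 1.
Degrees (1,1,0) ⇒ d ≤ -1.
deg f ≤ -1 is impossible — no certificate.

no hypergeometric antidifference exists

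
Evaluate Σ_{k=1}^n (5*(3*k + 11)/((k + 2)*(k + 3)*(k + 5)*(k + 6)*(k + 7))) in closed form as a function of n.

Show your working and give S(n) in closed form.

S(n) = 5*n*(n**2 + 16*n + 81)/(126*(n**3 + 16*n**2 + 81*n + 126))

r(k) = (k + 2)*(k + 5)*(3*k + 14)/((k + 4)*(k + 8)*(3*k + 11)) after simplifying.
A = k + 2, B = k + 8, C = k**2 + 23*k/3 + 44/3.
Need (k + 2)·f(k+1) − (k + 7)·f(k) = k**2 + 23*k/3 + 44/3.
deg f ≤ 5 (via 1,1,2).
Match coefficients ⇒ f(k) = k*(k + 3)*(k + 4)*(k**2 + 13*k + 52)/180.
Get s_k = R·t_k = k*(k**2 + 13*k + 52)/(12*(k**3 + 13*k**2 + 52*k + 60)) with R(k) = B(k−1)f(k)/C(k) = k*(k + 3)*(k + 7)*(k**2 + 13*k + 52)/(60*(3*k + 11)).
Δs = 5*(3*k + 11)/(k**5 + 23*k**4 + 203*k**3 + 853*k**2 + 1692*k + 1260), as required.
Telescope: S(n) = s_(n+1) − s_(1) = (n**3 + 16*n**2 + 81*n + 66)/(12*(n**3 + 16*n**2 + 81*n + 126)) − (11/252) = 5*n*(n**2 + 16*n + 81)/(126*(n**3 + 16*n**2 + 81*n + 126)).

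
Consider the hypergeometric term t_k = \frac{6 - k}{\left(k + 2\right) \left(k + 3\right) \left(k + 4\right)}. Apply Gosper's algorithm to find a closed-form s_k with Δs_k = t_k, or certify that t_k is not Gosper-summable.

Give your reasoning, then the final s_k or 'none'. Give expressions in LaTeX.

s_k = \frac{k \left(k + 8\right)}{3 \left(k + 2\right) \left(k + 3\right)}

Ratio r(k) = (k - 5)*(k + 2)/((k - 6)*(k + 5)).
Factor: A=k + 2; B=k + 5; C=k - 6.
f must satisfy (k + 2)·f(k+1) − (k + 4)·f(k) = k - 6.
d = 2 from the (1,1,1) case.
Solving with deg f ≤ 2: f(k) = -k*(k + 8)/3.
So s_k = (B(k−1)f/C)·t_k = (-k*(k + 4)*(k + 8)/(3*(k - 6)))·t_k = k*(k + 8)/(3*(k + 2)*(k + 3)).
Verify: (6 - k)/(k**3 + 9*k**2 + 26*k + 24) matches t_k.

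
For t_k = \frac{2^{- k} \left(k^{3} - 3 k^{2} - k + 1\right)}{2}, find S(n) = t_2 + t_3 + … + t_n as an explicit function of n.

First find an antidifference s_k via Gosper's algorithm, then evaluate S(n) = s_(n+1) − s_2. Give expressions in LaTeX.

t_(k+1)/t_k = (k**3/2 - 2*k - 1)/(k**3 - 3*k**2 - k + 1).
Gosper form: A/B · C(k+1)/C(k) with A=1/2, B=1, C=k**3 - 3*k**2 - k + 1.
Key eq: (1/2)·f(k+1) = (1)·f(k) + (k**3 - 3*k**2 - k + 1).
From deg A=0, deg B=0, deg C=3: d=3.
Solve for f: f(k) = -2*(k**3 + 2*k + 4) (degree 3 ≤ 3).
Certificate R = B(k−1)f/C = -2*(k**3 + 2*k + 4)/(k**3 - 3*k**2 - k + 1) gives s_k = (-k**3 - 2*k - 4)/2**k.
s_(k+1) − s_k = (k**3 - 3*k**2 - k + 1)/(2*2**k) = t_k.
s_(n+1) = 2**(-n - 1)*(-n**3 - 3*n**2 - 5*n - 7) and s_(2) = -4, so S(n) = 2**(-n - 1)*(2**(n + 3) - n**3 - 3*n**2 - 5*n - 7).

S(n) = 2^{- n - 1} \left(2^{n + 3} - n^{3} - 3 n^{2} - 5 n - 7\right)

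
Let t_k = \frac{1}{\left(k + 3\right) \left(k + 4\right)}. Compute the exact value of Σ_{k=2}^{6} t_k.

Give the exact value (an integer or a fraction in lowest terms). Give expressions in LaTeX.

The ratio is (k + 3)/(k + 5).
Normal form (A,B,C) = (k + 3, k + 5, 1).
Need (k + 3)·f(k+1) − (k + 4)·f(k) = 1.
deg f ≤ 1 (via 1,1,0).
Solving with deg f ≤ 1: f(k) = k/3.
Then R = B(k−1)f/C = k*(k + 4)/3, so s_k = R(k)·t_k = k/(3*(k + 3)).
Check: Δs_k = 1/(k**2 + 7*k + 12). ✓
Σ_(k=2)^(6) t_k = s_(7) − s_(2) = 7/30 − (2/15) = 1/10.

Σ = 1/10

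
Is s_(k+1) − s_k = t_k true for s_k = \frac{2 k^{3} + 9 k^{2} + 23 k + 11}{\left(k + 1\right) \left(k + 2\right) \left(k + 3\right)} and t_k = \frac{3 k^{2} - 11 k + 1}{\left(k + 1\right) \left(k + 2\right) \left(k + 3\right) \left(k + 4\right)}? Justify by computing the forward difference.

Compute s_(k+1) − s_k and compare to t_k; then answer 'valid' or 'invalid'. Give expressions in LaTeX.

s_(k+1) = (23*k + 2*(k + 1)**3 + 9*(k + 1)**2 + 34)/((k + 2)*(k + 3)*(k + 4))
s_(k+1) − s_k = (3*k**2 - 11*k + 1)/(k**4 + 10*k**3 + 35*k**2 + 50*k + 24)
(s_(k+1) − s_k) − t_k = 0

Valid: the claim telescopes to t_k.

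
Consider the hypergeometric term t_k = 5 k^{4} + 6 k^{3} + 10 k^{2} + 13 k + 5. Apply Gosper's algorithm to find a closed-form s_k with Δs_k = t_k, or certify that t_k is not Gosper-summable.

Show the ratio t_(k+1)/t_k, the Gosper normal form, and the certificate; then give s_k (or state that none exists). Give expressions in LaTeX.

s_k = k^{2} \left(k^{3} - k^{2} + 2 k + 3\right)

Ratio r(k) = (5*k**4 + 26*k**3 + 58*k**2 + 71*k + 39)/(5*k**4 + 6*k**3 + 10*k**2 + 13*k + 5).
So A=1 and B=1, with C=k**4 + 6*k**3/5 + 2*k**2 + 13*k/5 + 1.
Set up (1)·f(k+1) − (1)·f(k) − (k**4 + 6*k**3/5 + 2*k**2 + 13*k/5 + 1) = 0.
d = 5 from the (0,0,4) case.
Match coefficients ⇒ f(k) = k**2*(k**3 - k**2 + 2*k + 3)/5.
Get s_k = R·t_k = k**2*(k**3 - k**2 + 2*k + 3) with R(k) = B(k−1)f(k)/C(k) = k**2*(k**3 - k**2 + 2*k + 3)/(5*k**4 + 6*k**3 + 10*k**2 + 13*k + 5).
s_(k+1) − s_k = 5*k**4 + 6*k**3 + 10*k**2 + 13*k + 5 = t_k.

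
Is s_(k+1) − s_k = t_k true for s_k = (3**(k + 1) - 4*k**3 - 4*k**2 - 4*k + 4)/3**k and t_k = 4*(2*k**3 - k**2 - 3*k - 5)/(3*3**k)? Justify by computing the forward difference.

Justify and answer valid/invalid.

s_(k+1) = (9*3**k - 4*k**3 - 16*k**2 - 24*k - 8)/(3*3**k)
s_(k+1) − s_k = 4*(2*k**3 - k**2 - 3*k - 5)/(3*3**k)
(s_(k+1) − s_k) − t_k = 0

Valid: the claim telescopes to t_k.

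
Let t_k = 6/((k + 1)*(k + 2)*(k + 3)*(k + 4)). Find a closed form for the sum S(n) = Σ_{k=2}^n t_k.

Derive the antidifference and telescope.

Step 1: r(k) = (k + 1)/(k + 5).
Normal form (A,B,C) = (k + 1, k + 5, 1).
Set up (k + 1)·f(k+1) − (k + 4)·f(k) − (1) = 0.
Degrees (1,1,0) ⇒ d ≤ 3.
Solve for f: f(k) = k*(k**2 + 6*k + 11)/18 (degree 3 ≤ 3).
R(k) = B(k−1)·f(k)/C(k) = k*(k + 4)*(k**2 + 6*k + 11)/18; s_k = R·t_k = k*(k**2 + 6*k + 11)/(3*(k + 1)*(k + 2)*(k + 3)).
s_(k+1) − s_k = 6/(k**4 + 10*k**3 + 35*k**2 + 50*k + 24) = t_k.
Evaluate: s_(n+1) = (n**3 + 9*n**2 + 26*n + 18)/(3*(n**3 + 9*n**2 + 26*n + 24)); subtract s_(2) = 3/10 ⇒ S(n) = (n**3 + 9*n**2 + 26*n - 36)/(30*(n**3 + 9*n**2 + 26*n + 24)).

S(n) = (n**3 + 9*n**2 + 26*n - 36)/(30*(n**3 + 9*n**2 + 26*n + 24))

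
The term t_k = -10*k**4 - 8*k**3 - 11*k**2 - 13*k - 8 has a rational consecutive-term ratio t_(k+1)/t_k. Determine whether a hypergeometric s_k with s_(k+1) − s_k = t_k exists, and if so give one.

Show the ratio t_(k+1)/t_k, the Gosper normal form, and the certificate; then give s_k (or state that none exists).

s_k = k*(-2*k**4 + 3*k**3 - 3*k**2 - 3*k - 3)

The ratio is (10*k**4 + 48*k**3 + 95*k**2 + 99*k + 50)/(10*k**4 + 8*k**3 + 11*k**2 + 13*k + 8).
So A=1 and B=1, with C=k**4 + 4*k**3/5 + 11*k**2/10 + 13*k/10 + 4/5.
Need (1)·f(k+1) − (1)·f(k) = k**4 + 4*k**3/5 + 11*k**2/10 + 13*k/10 + 4/5.
Degrees (0,0,4) ⇒ d ≤ 5.
A polynomial solution: f(k) = k*(2*k**4 - 3*k**3 + 3*k**2 + 3*k + 3)/10.
Get s_k = R·t_k = k*(-2*k**4 + 3*k**3 - 3*k**2 - 3*k - 3) with R(k) = B(k−1)f(k)/C(k) = k*(2*k**4 - 3*k**3 + 3*k**2 + 3*k + 3)/(10*k**4 + 8*k**3 + 11*k**2 + 13*k + 8).
Verify: -10*k**4 - 8*k**3 - 11*k**2 - 13*k - 8 matches t_k.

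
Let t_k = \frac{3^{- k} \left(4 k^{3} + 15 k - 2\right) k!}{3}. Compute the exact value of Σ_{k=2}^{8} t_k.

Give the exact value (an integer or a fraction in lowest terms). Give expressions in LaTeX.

Σ = 487978/81

t_(k+1)/t_k = (k + 1)*(15*k + 4*(k + 1)**3 + 13)/(3*(4*k**3 + 15*k - 2)).
Take A(k)=k/3 + 1/3, B(k)=1, C(k)=k**3 + 15*k/4 - 1/2.
Set up (k/3 + 1/3)·f(k+1) − (1)·f(k) − (k**3 + 15*k/4 - 1/2) = 0.
Degrees (1,0,3) ⇒ d ≤ 2.
Solve for f: f(k) = 3*(4*k**2 + 3)/4 (degree 2 ≤ 2).
Then R = B(k−1)f/C = 3*(4*k**2 + 3)/(4*k**3 + 15*k - 2), so s_k = R(k)·t_k = (4*k**2 + 3)*factorial(k)/3**k.
Check: Δs_k = (4*k**3 + 15*k - 2)*factorial(k)/(3*3**k). ✓
Σ_(k=2)^(8) t_k = s_(9) − s_(2) = 488320/81 − (38/9) = 487978/81.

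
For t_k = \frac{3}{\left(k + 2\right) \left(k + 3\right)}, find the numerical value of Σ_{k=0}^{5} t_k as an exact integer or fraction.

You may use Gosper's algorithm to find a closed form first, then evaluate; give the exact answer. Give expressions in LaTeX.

r(k) = (k + 2)/(k + 4) after simplifying.
So A=k + 2 and B=k + 4, with C=1.
Set up (k + 2)·f(k+1) − (k + 3)·f(k) − (1) = 0.
Degrees (1,1,0) ⇒ d ≤ 1.
A polynomial solution: f(k) = k/2.
Certificate R = B(k−1)f/C = k*(k + 3)/2 gives s_k = 3*k/(2*(k + 2)).
s_(k+1) − s_k = 3/(k**2 + 5*k + 6) = t_k.
Σ_(k=0)^(5) t_k = s_(6) − s_(0) = 9/8 − (0) = 9/8.

Σ = 9/8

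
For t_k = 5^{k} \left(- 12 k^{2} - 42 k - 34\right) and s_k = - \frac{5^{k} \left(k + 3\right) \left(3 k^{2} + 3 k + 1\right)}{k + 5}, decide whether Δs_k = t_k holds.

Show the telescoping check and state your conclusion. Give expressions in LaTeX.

Invalid: residual \frac{5^{k} \left(24 k^{3} + 198 k^{2} + 482 k + 338\right)}{k^{2} + 11 k + 30} ≠ 0.

s_(k+1) = -5**(k + 1)*(k + 4)*(3*k + 3*(k + 1)**2 + 4)/(k + 6)
s_(k+1) − s_k = 5**k*(-12*k**4 - 150*k**3 - 658*k**2 - 1152*k - 682)/(k**2 + 11*k + 30)
(s_(k+1) − s_k) − t_k = 5**k*(24*k**3 + 198*k**2 + 482*k + 338)/(k**2 + 11*k + 30)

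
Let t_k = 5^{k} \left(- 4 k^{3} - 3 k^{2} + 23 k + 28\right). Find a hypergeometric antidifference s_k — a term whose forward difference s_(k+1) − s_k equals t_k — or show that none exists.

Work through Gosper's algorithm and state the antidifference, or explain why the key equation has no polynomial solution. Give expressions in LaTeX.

s_k = 5^{k} \left(- k^{3} + 3 k^{2} + 2 k + 2\right)

Ratio r(k) = 5*(4*k**3 + 15*k**2 - 5*k - 44)/(4*k**3 + 3*k**2 - 23*k - 28).
So A=5 and B=1, with C=k**3 + 3*k**2/4 - 23*k/4 - 7.
Need (5)·f(k+1) − (1)·f(k) = k**3 + 3*k**2/4 - 23*k/4 - 7.
Degrees (0,0,3) ⇒ d ≤ 3.
Coefficient equations give f(k) = (k**3 - 3*k**2 - 2*k - 2)/4.
R(k) = B(k−1)·f(k)/C(k) = (k**3 - 3*k**2 - 2*k - 2)/((4*k + 7)*(k**2 - k - 4)); s_k = R·t_k = 5**k*(-k**3 + 3*k**2 + 2*k + 2).
s_(k+1) − s_k = 5**k*(-4*k**3 - 3*k**2 + 23*k + 28) = t_k.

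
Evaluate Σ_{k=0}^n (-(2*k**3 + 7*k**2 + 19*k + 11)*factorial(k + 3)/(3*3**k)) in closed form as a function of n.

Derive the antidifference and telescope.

Ratio r(k) = (2*k**4 + 21*k**3 + 91*k**2 + 195*k + 156)/(3*(2*k**3 + 7*k**2 + 19*k + 11)).
So A=k/3 + 4/3 and B=1, with C=k**3 + 7*k**2/2 + 19*k/2 + 11/2.
f must satisfy (k/3 + 4/3)·f(k+1) − (1)·f(k) = k**3 + 7*k**2/2 + 19*k/2 + 11/2.
Bound: deg f ≤ 2.
Match coefficients ⇒ f(k) = 3*(k + 1)*(2*k - 1)/2.
Then R = B(k−1)f/C = 3*(k + 1)*(2*k - 1)/(2*k**3 + 7*k**2 + 19*k + 11), so s_k = R(k)·t_k = -(k + 1)*(2*k - 1)*factorial(k + 3)/3**k.
s_(k+1) − s_k = -(2*k**3 + 7*k**2 + 19*k + 11)*factorial(k + 3)/(3*3**k) = t_k.
s_(n+1) = -3**(-n - 1)*(n + 2)*(2*n + 1)*factorial(n + 4) and s_(0) = 6, so S(n) = -(18*3**n + 2*n**6*factorial(n) + 25*n**5*factorial(n) + 122*n**4*factorial(n) + 295*n**3*factorial(n) + 368*n**2*factorial(n) + 220*n*factorial(n) + 48*factorial(n))/(3*3**n).

S(n) = -(18*3**n + 2*n**6*factorial(n) + 25*n**5*factorial(n) + 122*n**4*factorial(n) + 295*n**3*factorial(n) + 368*n**2*factorial(n) + 220*n*factorial(n) + 48*factorial(n))/(3*3**n)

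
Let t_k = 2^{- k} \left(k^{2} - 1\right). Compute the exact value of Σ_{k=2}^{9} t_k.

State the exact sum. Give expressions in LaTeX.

Ratio r(k) = k*(k + 2)/(2*(k**2 - 1)).
Factor: A=1/2; B=1; C=k**2 - 1.
Solve (1/2)·f(k+1) − (1)·f(k) = k**2 - 1.
Degrees (0,0,2) ⇒ d ≤ 2.
Coefficient equations give f(k) = -2*(k**2 + 2*k + 2).
So s_k = (B(k−1)f/C)·t_k = (-2*(k**2 + 2*k + 2)/((k - 1)*(k + 1)))·t_k = 2**(1 - k)*(-k**2 - 2*k - 2).
Check: Δs_k = (k**2 - 1)/2**k. ✓
Sum = s_(10) − s_(2); s_(10) = -61/256, s_(2) = -5 ⇒ 1219/256.

Σ = 1219/256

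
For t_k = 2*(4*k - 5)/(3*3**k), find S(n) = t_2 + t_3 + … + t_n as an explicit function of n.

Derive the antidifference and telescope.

r(k) = (4*k - 1)/(3*(4*k - 5)) after simplifying.
So A=1/3 and B=1, with C=k - 5/4.
Set up (1/3)·f(k+1) − (1)·f(k) − (k - 5/4) = 0.
Bound: deg f ≤ 1.
A polynomial solution: f(k) = -3*(4*k - 3)/8.
R(k) = B(k−1)·f(k)/C(k) = -3*(4*k - 3)/(2*(4*k - 5)); s_k = R·t_k = (3 - 4*k)/3**k.
Δs = 2*(4*k - 5)/(3*3**k), as required.
s_(n+1) = 3**(-n - 1)*(-4*n - 1) and s_(2) = -5/9, so S(n) = 3**(-n - 2)*(5*3**n - 12*n - 3).

S(n) = 3**(-n - 2)*(5*3**n - 12*n - 3)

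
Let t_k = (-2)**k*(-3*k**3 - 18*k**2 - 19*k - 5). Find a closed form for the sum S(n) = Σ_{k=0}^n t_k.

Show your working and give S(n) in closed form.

r(k) = 2*(-3*k**3 - 27*k**2 - 64*k - 45)/(3*k**3 + 18*k**2 + 19*k + 5) after simplifying.
Factor: A=-2; B=1; C=k**3 + 6*k**2 + 19*k/3 + 5/3.
Solve (-2)·f(k+1) − (1)·f(k) = k**3 + 6*k**2 + 19*k/3 + 5/3.
Degrees (0,0,3) ⇒ d ≤ 3.
Coefficient equations give f(k) = -(k**3 + 4*k**2 - k - 1)/3.
Then R = B(k−1)f/C = -(k**3 + 4*k**2 - k - 1)/(3*k**3 + 18*k**2 + 19*k + 5), so s_k = R(k)·t_k = (-2)**k*(k**3 + 4*k**2 - k - 1).
s_(k+1) − s_k = (-2)**k*(-3*k**3 - 18*k**2 - 19*k - 5) = t_k.
s_(n+1) = (-2)**(n + 1)*(n**3 + 7*n**2 + 10*n + 3) and s_(0) = -1, so S(n) = -2*(-2)**n*n**3 - 14*(-2)**n*n**2 - 20*(-2)**n*n - 6*(-2)**n + 1.

S(n) = -2*(-2)**n*n**3 - 14*(-2)**n*n**2 - 20*(-2)**n*n - 6*(-2)**n + 1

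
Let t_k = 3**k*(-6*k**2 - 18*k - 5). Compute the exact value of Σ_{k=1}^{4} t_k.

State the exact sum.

t_(k+1)/t_k = 3*(6*k**2 + 30*k + 29)/(6*k**2 + 18*k + 5).
Normal form (A,B,C) = (3, 1, k**2 + 3*k + 5/6).
Need (3)·f(k+1) − (1)·f(k) = k**2 + 3*k + 5/6.
From deg A=0, deg B=0, deg C=2: d=2.
Coefficient equations give f(k) = (3*k**2 - 2)/6.
Certificate R = B(k−1)f/C = (3*k**2 - 2)/(6*k**2 + 18*k + 5) gives s_k = 3**k*(2 - 3*k**2).
Check: Δs_k = 3**k*(-6*k**2 - 18*k - 5). ✓
Sum = s_(5) − s_(1); s_(5) = -17739, s_(1) = -3 ⇒ -17736.

Σ = -17736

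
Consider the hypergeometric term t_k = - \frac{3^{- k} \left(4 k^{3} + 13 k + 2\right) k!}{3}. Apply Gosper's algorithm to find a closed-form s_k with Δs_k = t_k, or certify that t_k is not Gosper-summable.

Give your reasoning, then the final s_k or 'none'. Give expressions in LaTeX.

s_k = - 3^{- k} \left(4 k^{2} + 1\right) k!

r(k) = (k + 1)*(13*k + 4*(k + 1)**3 + 15)/(3*(4*k**3 + 13*k + 2)) after simplifying.
Factor: A=k/3 + 1/3; B=1; C=k**3 + 13*k/4 + 1/2.
Key eq: (k/3 + 1/3)·f(k+1) = (1)·f(k) + (k**3 + 13*k/4 + 1/2).
From deg A=1, deg B=0, deg C=3: d=2.
Solve for f: f(k) = 3*(4*k**2 + 1)/4 (degree 2 ≤ 2).
Get s_k = R·t_k = -(4*k**2 + 1)*factorial(k)/3**k with R(k) = B(k−1)f(k)/C(k) = 3*(4*k**2 + 1)/(4*k**3 + 13*k + 2).
Δs = -(4*k**3 + 13*k + 2)*factorial(k)/(3*3**k), as required.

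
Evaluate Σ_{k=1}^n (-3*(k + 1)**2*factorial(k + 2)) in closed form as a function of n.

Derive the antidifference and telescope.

S(n) = -3*n*factorial(n + 3)

The ratio is (k + 2)**2*(k + 3)/(k + 1)**2.
Gosper form: A/B · C(k+1)/C(k) with A=k + 3, B=1, C=k**2 + 2*k + 1.
f must satisfy (k + 3)·f(k+1) − (1)·f(k) = k**2 + 2*k + 1.
deg f ≤ 1 (via 1,0,2).
A polynomial solution: f(k) = k - 1.
Then R = B(k−1)f/C = (k - 1)/(k + 1)**2, so s_k = R(k)·t_k = -3*(k - 1)*factorial(k + 2).
Verify: -3*(k + 1)**2*factorial(k + 2) matches t_k.
Telescope: S(n) = s_(n+1) − s_(1) = -3*n*factorial(n + 3) − (0) = -3*n*factorial(n + 3).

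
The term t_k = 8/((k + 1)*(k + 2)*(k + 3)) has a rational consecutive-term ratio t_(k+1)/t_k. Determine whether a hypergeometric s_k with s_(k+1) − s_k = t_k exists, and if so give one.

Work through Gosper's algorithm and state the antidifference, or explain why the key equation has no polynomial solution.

s_k = 2*k*(k + 3)/((k + 1)*(k + 2))

The ratio is (k + 1)/(k + 4).
Take A(k)=k + 1, B(k)=k + 4, C(k)=1.
f must satisfy (k + 1)·f(k+1) − (k + 3)·f(k) = 1.
Degrees (1,1,0) ⇒ d ≤ 2.
Solving with deg f ≤ 2: f(k) = k*(k + 3)/4.
Get s_k = R·t_k = 2*k*(k + 3)/((k + 1)*(k + 2)) with R(k) = B(k−1)f(k)/C(k) = k*(k + 3)**2/4.
Δs = 8/(k**3 + 6*k**2 + 11*k + 6), as required.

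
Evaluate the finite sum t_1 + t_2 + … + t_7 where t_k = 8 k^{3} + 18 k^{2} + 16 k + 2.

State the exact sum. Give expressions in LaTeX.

Step 1: r(k) = (4*k**3 + 21*k**2 + 38*k + 22)/(4*k**3 + 9*k**2 + 8*k + 1).
Gosper form: A/B · C(k+1)/C(k) with A=1, B=1, C=k**3 + 9*k**2/4 + 2*k + 1/4.
Set up (1)·f(k+1) − (1)·f(k) − (k**3 + 9*k**2/4 + 2*k + 1/4) = 0.
From deg A=0, deg B=0, deg C=3: d=4.
A polynomial solution: f(k) = k*(2*k**3 + 2*k**2 + k - 3)/8.
Then R = B(k−1)f/C = k*(2*k**3 + 2*k**2 + k - 3)/(2*(4*k**3 + 9*k**2 + 8*k + 1)), so s_k = R(k)·t_k = k*(2*k**3 + 2*k**2 + k - 3).
Check: Δs_k = 8*k**3 + 18*k**2 + 16*k + 2. ✓
Σ_(k=1)^(7) t_k = s_(8) − s_(1) = 9256 − (2) = 9254.

Σ = 9254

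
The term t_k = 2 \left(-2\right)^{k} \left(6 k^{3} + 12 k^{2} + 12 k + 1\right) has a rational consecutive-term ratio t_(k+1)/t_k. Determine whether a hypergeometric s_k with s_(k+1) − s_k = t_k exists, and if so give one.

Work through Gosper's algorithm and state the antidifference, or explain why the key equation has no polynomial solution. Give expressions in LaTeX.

s_k = \left(-2\right)^{k + 1} \left(2 k^{3} - 1\right)

The ratio is 2*(-6*k**3 - 30*k**2 - 54*k - 31)/(6*k**3 + 12*k**2 + 12*k + 1).
Factor: A=-2; B=1; C=k**3 + 2*k**2 + 2*k + 1/6.
Key eq: (-2)·f(k+1) = (1)·f(k) + (k**3 + 2*k**2 + 2*k + 1/6).
d = 3 from the (0,0,3) case.
Solving with deg f ≤ 3: f(k) = -(2*k**3 - 1)/6.
Then R = B(k−1)f/C = -(2*k**3 - 1)/(6*k**3 + 12*k**2 + 12*k + 1), so s_k = R(k)·t_k = (-2)**(k + 1)*(2*k**3 - 1).
Check: Δs_k = (-2)**(k + 1)*(-2*k**3 - 4*(k + 1)**3 + 3). ✓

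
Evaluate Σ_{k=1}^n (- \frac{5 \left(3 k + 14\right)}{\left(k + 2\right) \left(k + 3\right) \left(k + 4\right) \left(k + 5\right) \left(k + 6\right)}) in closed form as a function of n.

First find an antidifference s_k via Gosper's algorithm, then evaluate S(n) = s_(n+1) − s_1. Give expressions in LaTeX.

Ratio r(k) = (k + 2)*(3*k + 17)/((k + 7)*(3*k + 14)).
Take A(k)=k + 2, B(k)=k + 7, C(k)=k + 14/3.
Solve (k + 2)·f(k+1) − (k + 6)·f(k) = k + 14/3.
From deg A=1, deg B=1, deg C=1: d=4.
Solve for f: f(k) = k*(k + 4)*(k**2 + 10*k + 31)/90 (degree 4 ≤ 4).
So s_k = (B(k−1)f/C)·t_k = (k*(k + 4)*(k + 6)*(k**2 + 10*k + 31)/(30*(3*k + 14)))·t_k = k*(-k**2 - 10*k - 31)/(6*(k**3 + 10*k**2 + 31*k + 30)).
Δs = 5*(-3*k - 14)/(k**5 + 20*k**4 + 155*k**3 + 580*k**2 + 1044*k + 720), as required.
Evaluate: s_(n+1) = (-n**3 - 13*n**2 - 54*n - 42)/(6*(n**3 + 13*n**2 + 54*n + 72)); subtract s_(1) = -7/72 ⇒ S(n) = 5*n*(-n**2 - 13*n - 54)/(72*(n**3 + 13*n**2 + 54*n + 72)).

S(n) = \frac{5 n \left(- n^{2} - 13 n - 54\right)}{72 \left(n^{3} + 13 n^{2} + 54 n + 72\right)}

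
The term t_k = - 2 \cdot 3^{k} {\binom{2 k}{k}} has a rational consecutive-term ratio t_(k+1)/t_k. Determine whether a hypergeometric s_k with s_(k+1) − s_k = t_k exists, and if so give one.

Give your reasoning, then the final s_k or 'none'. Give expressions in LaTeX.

none — t_k is not Gosper-summable

t_(k+1)/t_k = 6*(2*k + 1)/(k + 1).
So A=12*k + 6 and B=k + 1, with C=1.
f must satisfy (12*k + 6)·f(k+1) − (k)·f(k) = 1.
From deg A=1, deg B=1, deg C=0: d=-1.
Negative degree bound (-1): no f exists, t_k not Gosper-summable.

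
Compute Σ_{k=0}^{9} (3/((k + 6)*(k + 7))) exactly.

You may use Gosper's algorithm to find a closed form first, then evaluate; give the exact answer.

Σ = 5/16

t_(k+1)/t_k = (k + 6)/(k + 8).
Factor: A=k + 6; B=k + 8; C=1.
Need (k + 6)·f(k+1) − (k + 7)·f(k) = 1.
From deg A=1, deg B=1, deg C=0: d=1.
Match coefficients ⇒ f(k) = k/6.
So s_k = (B(k−1)f/C)·t_k = (k*(k + 7)/6)·t_k = k/(2*(k + 6)).
Δs = 3/(k**2 + 13*k + 42), as required.
Evaluate s at k=10 and k=0: 5/16 and 0; difference 5/16.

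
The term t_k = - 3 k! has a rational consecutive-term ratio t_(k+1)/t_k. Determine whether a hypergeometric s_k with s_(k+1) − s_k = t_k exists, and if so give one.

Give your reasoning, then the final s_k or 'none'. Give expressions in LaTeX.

no hypergeometric antidifference exists

The ratio is k + 1.
Factor: A=k + 1; B=1; C=1.
f must satisfy (k + 1)·f(k+1) − (1)·f(k) = 1.
deg f ≤ -1 (via 1,0,0).
deg f ≤ -1 is impossible — no certificate.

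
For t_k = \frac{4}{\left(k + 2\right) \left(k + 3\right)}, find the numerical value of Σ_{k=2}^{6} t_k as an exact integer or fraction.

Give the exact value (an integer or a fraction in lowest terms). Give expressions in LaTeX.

t_(k+1)/t_k = (k + 2)/(k + 4).
So A=k + 2 and B=k + 4, with C=1.
f must satisfy (k + 2)·f(k+1) − (k + 3)·f(k) = 1.
Bound: deg f ≤ 1.
Solve for f: f(k) = k/2 (degree 1 ≤ 1).
Get s_k = R·t_k = 2*k/(k + 2) with R(k) = B(k−1)f(k)/C(k) = k*(k + 3)/2.
Check: Δs_k = 4/(k**2 + 5*k + 6). ✓
Evaluate s at k=7 and k=2: 14/9 and 1; difference 5/9.

Σ = 5/9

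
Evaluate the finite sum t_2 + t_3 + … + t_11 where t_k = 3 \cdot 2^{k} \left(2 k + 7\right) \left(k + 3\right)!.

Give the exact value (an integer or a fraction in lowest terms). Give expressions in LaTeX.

The ratio is 2*(k + 4)*(2*k + 9)/(2*k + 7).
Normal form (A,B,C) = (2*k + 8, 1, k + 7/2).
Set up (2*k + 8)·f(k+1) − (1)·f(k) − (k + 7/2) = 0.
Degrees (1,0,1) ⇒ d ≤ 0.
Solving with deg f ≤ 0: f(k) = 1/2.
R(k) = B(k−1)·f(k)/C(k) = 1/(2*k + 7); s_k = R·t_k = 3*2**k*factorial(k + 3).
Verify: 3*2**k*(2*k + 7)*factorial(k + 3) matches t_k.
Sum = s_(12) − s_(2); s_(12) = 16068702633984000, s_(2) = 1440 ⇒ 16068702633982560.

Σ = 16068702633982560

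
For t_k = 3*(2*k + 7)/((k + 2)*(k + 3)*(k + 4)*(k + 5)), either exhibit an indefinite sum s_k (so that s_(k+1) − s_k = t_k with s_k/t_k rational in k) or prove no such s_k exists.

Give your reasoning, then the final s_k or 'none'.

s_k = 3*k*(k + 6)/(8*(k**2 + 6*k + 8))

Step 1: r(k) = (k + 2)*(2*k + 9)/((k + 6)*(2*k + 7)).
Normal form (A,B,C) = (k + 2, k + 6, k + 7/2).
Set up (k + 2)·f(k+1) − (k + 5)·f(k) − (k + 7/2) = 0.
Bound: deg f ≤ 3.
Match coefficients ⇒ f(k) = k*(k + 3)*(k + 6)/16.
Then R = B(k−1)f/C = k*(k + 3)*(k + 5)*(k + 6)/(8*(2*k + 7)), so s_k = R(k)·t_k = 3*k*(k + 6)/(8*(k**2 + 6*k + 8)).
Δs = 3*(2*k + 7)/(k**4 + 14*k**3 + 71*k**2 + 154*k + 120), as required.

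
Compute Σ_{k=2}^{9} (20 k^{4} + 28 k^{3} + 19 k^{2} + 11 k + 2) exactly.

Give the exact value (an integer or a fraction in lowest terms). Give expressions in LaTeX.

Σ = 369208

Step 1: r(k) = (20*k**4 + 108*k**3 + 223*k**2 + 213*k + 80)/(20*k**4 + 28*k**3 + 19*k**2 + 11*k + 2).
Factor: A=1; B=1; C=k**4 + 7*k**3/5 + 19*k**2/20 + 11*k/20 + 1/10.
Set up (1)·f(k+1) − (1)·f(k) − (k**4 + 7*k**3/5 + 19*k**2/20 + 11*k/20 + 1/10) = 0.
deg f ≤ 5 (via 0,0,4).
Solving with deg f ≤ 5: f(k) = k*(4*k**4 - 3*k**3 - k**2 + 3*k - 1)/20.
Then R = B(k−1)f/C = k*(4*k**4 - 3*k**3 - k**2 + 3*k - 1)/(20*k**4 + 28*k**3 + 19*k**2 + 11*k + 2), so s_k = R(k)·t_k = k*(4*k**4 - 3*k**3 - k**2 + 3*k - 1).
Δs = 20*k**4 + 28*k**3 + 19*k**2 + 11*k + 2, as required.
Σ_(k=2)^(9) t_k = s_(10) − s_(2) = 369290 − (82) = 369208.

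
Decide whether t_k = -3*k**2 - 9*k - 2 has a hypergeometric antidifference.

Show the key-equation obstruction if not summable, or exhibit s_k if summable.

The ratio is (3*k**2 + 15*k + 14)/(3*k**2 + 9*k + 2).
So A=1 and B=1, with C=k**2 + 3*k + 2/3.
f must satisfy (1)·f(k+1) − (1)·f(k) = k**2 + 3*k + 2/3.
deg f ≤ 3 (via 0,0,2).
Solve for f: f(k) = k*(k**2 + 3*k - 2)/3 (degree 3 ≤ 3).
R(k) = B(k−1)·f(k)/C(k) = k*(k**2 + 3*k - 2)/(3*k**2 + 9*k + 2); s_k = R·t_k = k*(-k**2 - 3*k + 2).
s_(k+1) − s_k = -3*k**2 - 9*k - 2 = t_k.

Yes. s_k = k*(-k**2 - 3*k + 2).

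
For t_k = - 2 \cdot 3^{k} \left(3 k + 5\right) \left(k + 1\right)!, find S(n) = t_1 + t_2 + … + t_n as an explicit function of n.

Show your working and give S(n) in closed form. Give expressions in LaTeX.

Ratio r(k) = 3*(k + 2)*(3*k + 8)/(3*k + 5).
Normal form (A,B,C) = (3*k + 6, 1, k + 5/3).
Key eq: (3*k + 6)·f(k+1) = (1)·f(k) + (k + 5/3).
deg f ≤ 0 (via 1,0,1).
Solve for f: f(k) = 1/3 (degree 0 ≤ 0).
Certificate R = B(k−1)f/C = 1/(3*k + 5) gives s_k = -2*3**k*factorial(k + 1).
s_(k+1) − s_k = -2*3**k*(3*k + 5)*factorial(k + 1) = t_k.
s_(n+1) = -6*3**n*factorial(n + 2) and s_(1) = -12, so S(n) = -6*3**n*factorial(n + 2) + 12.

S(n) = - 6 \cdot 3^{n} \left(n + 2\right)! + 12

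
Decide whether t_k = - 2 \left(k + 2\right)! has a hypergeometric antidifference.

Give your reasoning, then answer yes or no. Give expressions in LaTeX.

No. Not Gosper-summable.

The ratio is k + 3.
So A=k + 3 and B=1, with C=1.
Solve (k + 3)·f(k+1) − (1)·f(k) = 1.
From deg A=1, deg B=0, deg C=0: d=-1.
d = -1 < 0 ⇒ no nonzero polynomial f; not summable.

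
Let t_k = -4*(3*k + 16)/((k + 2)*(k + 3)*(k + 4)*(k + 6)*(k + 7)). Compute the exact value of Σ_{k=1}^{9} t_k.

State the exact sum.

r(k) = (k + 2)*(k + 6)*(3*k + 19)/((k + 5)*(k + 8)*(3*k + 16)) after simplifying.
Take A(k)=k + 2, B(k)=k + 8, C(k)=k**2 + 31*k/3 + 80/3.
f must satisfy (k + 2)·f(k+1) − (k + 7)·f(k) = k**2 + 31*k/3 + 80/3.
From deg A=1, deg B=1, deg C=2: d=5.
Solve for f: f(k) = k*(k + 4)*(k + 5)*(k**2 + 11*k + 36)/108 (degree 5 ≤ 5).
Get s_k = R·t_k = k*(-k**2 - 11*k - 36)/(9*(k**3 + 11*k**2 + 36*k + 36)) with R(k) = B(k−1)f(k)/C(k) = k*(k + 4)*(k + 7)*(k**2 + 11*k + 36)/(36*(3*k + 16)).
s_(k+1) − s_k = 4*(-3*k - 16)/(k**5 + 22*k**4 + 185*k**3 + 740*k**2 + 1404*k + 1008) = t_k.
Σ_(k=1)^(9) t_k = s_(10) − s_(1) = -205/1872 − (-4/63) = -67/1456.

Σ = -67/1456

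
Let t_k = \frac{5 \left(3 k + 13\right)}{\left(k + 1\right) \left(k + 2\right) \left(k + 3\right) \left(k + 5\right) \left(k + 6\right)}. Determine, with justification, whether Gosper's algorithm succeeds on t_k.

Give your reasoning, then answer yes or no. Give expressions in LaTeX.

r(k) = (k + 1)*(k + 5)*(3*k + 16)/((k + 4)*(k + 7)*(3*k + 13)) after simplifying.
Factor: A=k + 1; B=k + 7; C=k**2 + 25*k/3 + 52/3.
Need (k + 1)·f(k+1) − (k + 6)·f(k) = k**2 + 25*k/3 + 52/3.
From deg A=1, deg B=1, deg C=2: d=5.
Match coefficients ⇒ f(k) = k*(k + 3)*(k + 4)*(k**2 + 8*k + 17)/30.
Certificate R = B(k−1)f/C = k*(k + 3)*(k + 6)*(k**2 + 8*k + 17)/(10*(3*k + 13)) gives s_k = k*(k**2 + 8*k + 17)/(2*(k**3 + 8*k**2 + 17*k + 10)).
Check: Δs_k = 5*(3*k + 13)/(k**5 + 17*k**4 + 107*k**3 + 307*k**2 + 396*k + 180). ✓

Yes. s_k = \frac{k \left(k^{2} + 8 k + 17\right)}{2 \left(k^{3} + 8 k^{2} + 17 k + 10\right)}.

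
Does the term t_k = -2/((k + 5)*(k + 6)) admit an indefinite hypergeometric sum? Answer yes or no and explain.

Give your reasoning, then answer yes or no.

Yes. s_k = -2*k/(5*k + 25).

r(k) = (k + 5)/(k + 7) after simplifying.
Gosper form: A/B · C(k+1)/C(k) with A=k + 5, B=k + 7, C=1.
Need (k + 5)·f(k+1) − (k + 6)·f(k) = 1.
Bound: deg f ≤ 1.
A polynomial solution: f(k) = k/5.
Certificate R = B(k−1)f/C = k*(k + 6)/5 gives s_k = -2*k/(5*k + 25).
Verify: -2/(k**2 + 11*k + 30) matches t_k.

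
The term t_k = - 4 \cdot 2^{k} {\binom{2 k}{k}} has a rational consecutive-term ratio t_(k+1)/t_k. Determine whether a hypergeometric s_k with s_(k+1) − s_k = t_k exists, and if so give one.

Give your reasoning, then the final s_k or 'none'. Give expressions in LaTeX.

none — t_k is not Gosper-summable

Step 1: r(k) = 4*(2*k + 1)/(k + 1).
Factor: A=8*k + 4; B=k + 1; C=1.
Key eq: (8*k + 4)·f(k+1) = (k)·f(k) + (1).
Degrees (1,1,0) ⇒ d ≤ -1.
deg f ≤ -1 is impossible — no certificate.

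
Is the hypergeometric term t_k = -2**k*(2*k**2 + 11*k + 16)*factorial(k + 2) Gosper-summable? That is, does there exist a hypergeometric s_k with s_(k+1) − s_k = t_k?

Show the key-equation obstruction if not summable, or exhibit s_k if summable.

Yes. s_k = -2**k*(k + 2)*factorial(k + 2).

Ratio r(k) = 2*(2*k**3 + 21*k**2 + 74*k + 87)/(2*k**2 + 11*k + 16).
So A=2*k + 6 and B=1, with C=k**2 + 11*k/2 + 8.
Key eq: (2*k + 6)·f(k+1) = (1)·f(k) + (k**2 + 11*k/2 + 8).
Bound: deg f ≤ 1.
A polynomial solution: f(k) = (k + 2)/2.
Certificate R = B(k−1)f/C = (k + 2)/(2*k**2 + 11*k + 16) gives s_k = -2**k*(k + 2)*factorial(k + 2).
Δs = -2**k*(2*k**2 + 11*k + 16)*factorial(k + 2), as required.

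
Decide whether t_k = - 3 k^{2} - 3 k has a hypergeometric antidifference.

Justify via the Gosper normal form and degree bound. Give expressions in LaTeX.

Compute t_(k+1)/t_k: get (k + 2)/k.
Gosper form: A/B · C(k+1)/C(k) with A=1, B=1, C=k**2 + k.
f must satisfy (1)·f(k+1) − (1)·f(k) = k**2 + k.
deg f ≤ 3 (via 0,0,2).
Match coefficients ⇒ f(k) = k*(k - 1)*(k + 1)/3.
Certificate R = B(k−1)f/C = (k - 1)/3 gives s_k = -k**3 + k.
s_(k+1) − s_k = 3*k*(-k - 1) = t_k.

Yes. s_k = - k^{3} + k.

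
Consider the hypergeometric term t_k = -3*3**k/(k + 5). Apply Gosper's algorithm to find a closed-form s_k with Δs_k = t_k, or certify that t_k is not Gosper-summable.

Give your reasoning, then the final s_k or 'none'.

r(k) = 3*(k + 5)/(k + 6) after simplifying.
Gosper form: A/B · C(k+1)/C(k) with A=3*k + 15, B=k + 6, C=1.
Key eq: (3*k + 15)·f(k+1) = (k + 5)·f(k) + (1).
deg f ≤ -1 (via 1,1,0).
d = -1 < 0 ⇒ no nonzero polynomial f; not summable.

no hypergeometric antidifference exists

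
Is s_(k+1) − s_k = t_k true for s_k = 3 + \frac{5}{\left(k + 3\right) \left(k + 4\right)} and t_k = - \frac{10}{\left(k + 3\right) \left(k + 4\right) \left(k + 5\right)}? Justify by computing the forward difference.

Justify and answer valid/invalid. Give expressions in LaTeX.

s_(k+1) = 3 + 5/((k + 4)*(k + 5))
s_(k+1) − s_k = -10/(k**3 + 12*k**2 + 47*k + 60)
(s_(k+1) − s_k) − t_k = 0

Valid — Δs_k = t_k.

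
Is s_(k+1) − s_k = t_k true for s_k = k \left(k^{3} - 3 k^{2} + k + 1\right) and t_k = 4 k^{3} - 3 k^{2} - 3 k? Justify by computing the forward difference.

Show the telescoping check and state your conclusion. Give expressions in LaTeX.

Valid — Δs_k = t_k.

s_(k+1) = k*(k**3 + k**2 - 2*k - 2)
s_(k+1) − s_k = k*(4*k**2 - 3*k - 3)
(s_(k+1) − s_k) − t_k = 0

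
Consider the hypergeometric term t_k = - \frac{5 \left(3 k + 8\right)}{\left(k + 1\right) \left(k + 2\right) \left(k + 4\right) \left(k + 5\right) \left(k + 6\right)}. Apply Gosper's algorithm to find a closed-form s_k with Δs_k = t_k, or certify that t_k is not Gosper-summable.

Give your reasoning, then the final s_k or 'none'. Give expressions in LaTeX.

Compute t_(k+1)/t_k: get (k + 1)*(k + 4)*(3*k + 11)/((k + 3)*(k + 7)*(3*k + 8)).
So A=k + 1 and B=k + 7, with C=k**2 + 17*k/3 + 8.
Solve (k + 1)·f(k+1) − (k + 6)·f(k) = k**2 + 17*k/3 + 8.
d = 5 from the (1,1,2) case.
A polynomial solution: f(k) = k*(k + 2)*(k + 3)*(k**2 + 10*k + 29)/60.
Get s_k = R·t_k = k*(-k**2 - 10*k - 29)/(4*(k**3 + 10*k**2 + 29*k + 20)) with R(k) = B(k−1)f(k)/C(k) = k*(k + 2)*(k + 6)*(k**2 + 10*k + 29)/(20*(3*k + 8)).
s_(k+1) − s_k = 5*(-3*k - 8)/(k**5 + 18*k**4 + 121*k**3 + 372*k**2 + 508*k + 240) = t_k.

s_k = \frac{k \left(- k^{2} - 10 k - 29\right)}{4 \left(k^{3} + 10 k^{2} + 29 k + 20\right)}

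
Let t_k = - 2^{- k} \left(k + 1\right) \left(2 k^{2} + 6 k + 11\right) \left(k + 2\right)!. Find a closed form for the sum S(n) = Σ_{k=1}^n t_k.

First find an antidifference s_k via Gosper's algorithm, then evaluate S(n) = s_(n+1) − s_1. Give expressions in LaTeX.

Step 1: r(k) = (k + 2)*(k + 3)*(6*k + 2*(k + 1)**2 + 17)/(2*(k + 1)*(2*k**2 + 6*k + 11)).
Normal form (A,B,C) = (k/2 + 3/2, 1, k**3 + 4*k**2 + 17*k/2 + 11/2).
Set up (k/2 + 3/2)·f(k+1) − (1)·f(k) − (k**3 + 4*k**2 + 17*k/2 + 11/2) = 0.
Bound: deg f ≤ 2.
Solving with deg f ≤ 2: f(k) = 2*k**2 + 2*k - 1.
Get s_k = R·t_k = -2**(1 - k)*(2*k**2 + 2*k - 1)*factorial(k + 2) with R(k) = B(k−1)f(k)/C(k) = 2*(2*k**2 + 2*k - 1)/((k + 1)*(2*k**2 + 6*k + 11)).
s_(k+1) − s_k = -(k + 1)*(2*k**2 + 6*k + 11)*factorial(k + 2)/2**k = t_k.
Σ_(k=1)^n t_k = s_(n+1) − s_(1) = (-(2*n**2 + 6*n + 3)*factorial(n + 3)/2**n) − (-18), i.e. (18*2**n - 2*n**5*factorial(n) - 18*n**4*factorial(n) - 61*n**3*factorial(n) - 96*n**2*factorial(n) - 69*n*factorial(n) - 18*factorial(n))/2**n.

S(n) = 2^{- n} \left(18 \cdot 2^{n} - 2 n^{5} n! - 18 n^{4} n! - 61 n^{3} n! - 96 n^{2} n! - 69 n n! - 18 n!\right)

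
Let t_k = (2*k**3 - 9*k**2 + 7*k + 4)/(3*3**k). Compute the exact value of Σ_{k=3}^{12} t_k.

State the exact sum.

Σ = 470674/1594323

Compute t_(k+1)/t_k: get (2*k**3 - 3*k**2 - 5*k + 4)/(3*(2*k**3 - 9*k**2 + 7*k + 4)).
Normal form (A,B,C) = (1/3, 1, k**3 - 9*k**2/2 + 7*k/2 + 2).
Key eq: (1/3)·f(k+1) = (1)·f(k) + (k**3 - 9*k**2/2 + 7*k/2 + 2).
d = 3 from the (0,0,3) case.
Match coefficients ⇒ f(k) = -3*(k**3 - 3*k**2 + 2*k + 2)/2.
Then R = B(k−1)f/C = -3*(k**3 - 3*k**2 + 2*k + 2)/(2*k**3 - 9*k**2 + 7*k + 4), so s_k = R(k)·t_k = (-k**3 + 3*k**2 - 2*k - 2)/3**k.
Δs = (2*k**3 - 9*k**2 + 7*k + 4)/(3*3**k), as required.
Evaluate s at k=13 and k=3: -1718/1594323 and -8/27; difference 470674/1594323.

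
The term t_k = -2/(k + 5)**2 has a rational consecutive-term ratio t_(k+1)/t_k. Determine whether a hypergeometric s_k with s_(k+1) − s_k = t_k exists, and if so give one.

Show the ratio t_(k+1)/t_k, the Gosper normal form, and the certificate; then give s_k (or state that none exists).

t_(k+1)/t_k = (k + 5)**2/(k + 6)**2.
Take A(k)=k**2 + 10*k + 25, B(k)=k**2 + 12*k + 36, C(k)=1.
f must satisfy (k**2 + 10*k + 25)·f(k+1) − (k**2 + 10*k + 25)·f(k) = 1.
Degrees (2,2,0) ⇒ d ≤ 0.
f = c0 ⇒ A·f(k+1) − B(k−1)·f(k) − C = -1. The system {-1 = 0} is inconsistent; no antidifference.

not Gosper-summable; s_k does not exist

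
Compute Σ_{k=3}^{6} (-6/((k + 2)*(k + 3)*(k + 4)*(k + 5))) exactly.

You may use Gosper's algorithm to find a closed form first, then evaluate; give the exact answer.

The ratio is (k + 2)/(k + 6).
Take A(k)=k + 2, B(k)=k + 6, C(k)=1.
Need (k + 2)·f(k+1) − (k + 5)·f(k) = 1.
Degrees (1,1,0) ⇒ d ≤ 3.
Coefficient equations give f(k) = k*(k**2 + 9*k + 26)/72.
R(k) = B(k−1)·f(k)/C(k) = k*(k + 5)*(k**2 + 9*k + 26)/72; s_k = R·t_k = k*(-k**2 - 9*k - 26)/(12*(k + 2)*(k + 3)*(k + 4)).
Verify: -6/(k**4 + 14*k**3 + 71*k**2 + 154*k + 120) matches t_k.
Sum = s_(7) − s_(3); s_(7) = -161/1980, s_(3) = -31/420 ⇒ -26/3465.

Σ = -26/3465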